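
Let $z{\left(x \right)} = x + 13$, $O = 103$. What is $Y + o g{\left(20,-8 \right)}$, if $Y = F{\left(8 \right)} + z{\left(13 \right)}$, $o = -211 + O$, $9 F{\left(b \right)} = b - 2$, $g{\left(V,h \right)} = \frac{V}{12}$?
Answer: $- \frac{460}{3} \approx -153.33$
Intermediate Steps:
$z{\left(x \right)} = 13 + x$
$g{\left(V,h \right)} = \frac{V}{12}$ ($g{\left(V,h \right)} = V \frac{1}{12} = \frac{V}{12}$)
$F{\left(b \right)} = - \frac{2}{9} + \frac{b}{9}$ ($F{\left(b \right)} = \frac{b - 2}{9} = \frac{-2 + b}{9} = - \frac{2}{9} + \frac{b}{9}$)
$o = -108$ ($o = -211 + 103 = -108$)
$Y = \frac{80}{3}$ ($Y = \left(- \frac{2}{9} + \frac{1}{9} \cdot 8\right) + \left(13 + 13\right) = \left(- \frac{2}{9} + \frac{8}{9}\right) + 26 = \frac{2}{3} + 26 = \frac{80}{3} \approx 26.667$)
$Y + o g{\left(20,-8 \right)} = \frac{80}{3} - 108 \cdot \frac{1}{12} \cdot 20 = \frac{80}{3} - 180 = - \frac{460}{3}$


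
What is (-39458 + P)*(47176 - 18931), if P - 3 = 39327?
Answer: -3615360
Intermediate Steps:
P = 39330 (P = 3 + 39327 = 39330)
(-39458 + P)*(47176 - 18931) = (-39458 + 39330)*(47176 - 18931) = -128*28245 = -3615360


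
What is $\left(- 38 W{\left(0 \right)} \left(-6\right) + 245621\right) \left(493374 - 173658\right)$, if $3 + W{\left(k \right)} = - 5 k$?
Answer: $78310277892$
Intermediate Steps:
$W{\left(k \right)} = -3 - 5 k$
$\left(- 38 W{\left(0 \right)} \left(-6\right) + 245621\right) \left(493374 - 173658\right) = \left(- 38 \left(-3 - 0\right) \left(-6\right) + 245621\right) \left(493374 - 173658\right) = \left(- 38 \left(-3 + 0\right) \left(-6\right) + 245621\right) 319716 = \left(\left(-38\right) \left(-3\right) \left(-6\right) + 245621\right) 319716 = \left(114 \left(-6\right) + 245621\right) 319716 = \left(-684 + 245621\right) 319716 = 244937 \cdot 319716 = 78310277892$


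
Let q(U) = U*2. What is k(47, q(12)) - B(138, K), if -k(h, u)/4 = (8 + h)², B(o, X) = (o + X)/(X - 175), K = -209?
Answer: -4646471/384 ≈ -12100.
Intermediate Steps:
q(U) = 2*U
B(o, X) = (X + o)/(-175 + X)
k(h, u) = -4*(8 + h)²
k(47, q(12)) - B(138, K) = -4*(8 + 47)² - (-209 + 138)/(-175 - 209) = -4*55² - (-71)/(-384) = -4*3025 - (-1)*(-71)/384 = -12100 - 1*71/384 = -12100 - 71/384 = -4646471/384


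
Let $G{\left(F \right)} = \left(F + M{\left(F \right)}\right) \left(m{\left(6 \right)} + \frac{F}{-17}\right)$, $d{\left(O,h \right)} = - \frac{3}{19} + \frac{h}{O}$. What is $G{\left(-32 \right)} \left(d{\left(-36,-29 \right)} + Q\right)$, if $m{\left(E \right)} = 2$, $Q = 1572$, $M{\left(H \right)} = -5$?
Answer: $- \frac{437806237}{1938} \approx -2.2591 \cdot 10^{5}$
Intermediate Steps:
$d{\left(O,h \right)} = - \frac{3}{19} + \frac{h}{O}$ ($d{\left(O,h \right)} = \left(-3\right) \frac{1}{19} + \frac{h}{O} = - \frac{3}{19} + \frac{h}{O}$)
$G{\left(F \right)} = \left(-5 + F\right) \left(2 - \frac{F}{17}\right)$ ($G{\left(F \right)} = \left(F - 5\right) \left(2 + \frac{F}{-17}\right) = \left(-5 + F\right) \left(2 + F \left(- \frac{1}{17}\right)\right) = \left(-5 + F\right) \left(2 - \frac{F}{17}\right)$)
$G{\left(-32 \right)} \left(d{\left(-36,-29 \right)} + Q\right) = \left(-10 - \frac{\left(-32\right)^{2}}{17} + \frac{39}{17} \left(-32\right)\right) \left(\left(- \frac{3}{19} - \frac{29}{-36}\right) + 1572\right) = \left(-10 - \frac{1024}{17} - \frac{1248}{17}\right) \left(\left(- \frac{3}{19} - - \frac{29}{36}\right) + 1572\right) = \left(-10 - \frac{1024}{17} - \frac{1248}{17}\right) \left(\left(- \frac{3}{19} + \frac{29}{36}\right) + 1572\right) = - \frac{2442 \left(\frac{443}{684} + 1572\right)}{17} = \left(- \frac{2442}{17}\right) \frac{1075691}{684} = - \frac{437806237}{1938}$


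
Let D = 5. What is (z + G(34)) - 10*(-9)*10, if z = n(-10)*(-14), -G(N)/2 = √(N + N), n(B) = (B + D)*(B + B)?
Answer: -500 - 4*√17 ≈ -516.49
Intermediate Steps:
n(B) = 2*B*(5 + B) (n(B) = (B + 5)*(B + B) = (5 + B)*(2*B) = 2*B*(5 + B))
G(N) = -2*√2*√N (G(N) = -2*√(N + N) = -2*√2*√N)
z = -1400 (z = (2*(-10)*(5 - 10))*(-14) = (2*(-10)*(-5))*(-14) = 100*(-14) = -1400)
(z + G(34)) - 10*(-9)*10 = (-1400 - 2*√2*√34) - 10*(-9)*10 = (-1400 - 4*√17) + 90*10 = (-1400 - 4*√17) + 900 = -500 - 4*√17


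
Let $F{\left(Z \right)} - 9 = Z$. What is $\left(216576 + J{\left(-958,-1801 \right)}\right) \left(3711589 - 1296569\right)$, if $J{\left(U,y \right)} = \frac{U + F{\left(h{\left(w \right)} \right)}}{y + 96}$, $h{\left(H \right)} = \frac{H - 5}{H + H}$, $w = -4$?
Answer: $\frac{356711039031473}{682} \approx 5.2304 \cdot 10^{11}$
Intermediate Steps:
$h{\left(H \right)} = \frac{-5 + H}{2 H}$
$F{\left(Z \right)} = 9 + Z$
$J{\left(U,y \right)} = \frac{\frac{81}{8} + U}{96 + y}$ ($J{\left(U,y \right)} = \frac{U + \left(9 + \frac{-5 - 4}{2 \left(-4\right)}\right)}{y + 96} = \frac{U + \left(9 + \frac{1}{2} \left(- \frac{1}{4}\right) \left(-9\right)\right)}{96 + y} = \frac{U + \left(9 + \frac{9}{8}\right)}{96 + y} = \frac{U + \frac{81}{8}}{96 + y} = \frac{\frac{81}{8} + U}{96 + y}$)
$\left(216576 + J{\left(-958,-1801 \right)}\right) \left(3711589 - 1296569\right) = \left(216576 + \frac{\frac{81}{8} - 958}{96 - 1801}\right) \left(3711589 - 1296569\right) = \left(216576 + \frac{1}{-1705} \left(- \frac{7583}{8}\right)\right) 2415020 = \left(216576 - - \frac{7583}{13640}\right) 2415020 = \left(216576 + \frac{7583}{13640}\right) 2415020 = \frac{2954104223}{13640} \cdot 2415020 = \frac{356711039031473}{682}$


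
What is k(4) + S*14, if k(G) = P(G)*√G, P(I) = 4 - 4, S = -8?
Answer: -112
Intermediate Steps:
P(I) = 0
k(G) = 0 (k(G) = 0*√G = 0)
k(4) + S*14 = 0 - 8*14 = 0 - 112 = -112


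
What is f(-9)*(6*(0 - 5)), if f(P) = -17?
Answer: 510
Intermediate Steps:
f(-9)*(6*(0 - 5)) = -102*(0 - 5) = -102*(-5) = -17*(-30) = 510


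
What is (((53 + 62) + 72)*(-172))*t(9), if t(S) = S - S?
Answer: 0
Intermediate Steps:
t(S) = 0
(((53 + 62) + 72)*(-172))*t(9) = (((53 + 62) + 72)*(-172))*0 = ((115 + 72)*(-172))*0 = (187*(-172))*0 = -32164*0 = 0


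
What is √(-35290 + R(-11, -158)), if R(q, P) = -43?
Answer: I*√35333 ≈ 187.97*I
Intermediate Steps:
√(-35290 + R(-11, -158)) = √(-35290 - 43) = √(-35333) = I*√35333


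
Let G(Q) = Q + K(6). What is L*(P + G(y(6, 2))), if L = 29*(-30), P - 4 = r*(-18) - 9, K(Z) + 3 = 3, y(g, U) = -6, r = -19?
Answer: -287970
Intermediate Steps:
K(Z) = 0 (K(Z) = -3 + 3 = 0)
P = 337 (P = 4 + (-19*(-18) - 9) = 4 + (342 - 9) = 4 + 333 = 337)
G(Q) = Q (G(Q) = Q + 0 = Q)
L = -870
L*(P + G(y(6, 2))) = -870*(337 - 6) = -870*331 = -287970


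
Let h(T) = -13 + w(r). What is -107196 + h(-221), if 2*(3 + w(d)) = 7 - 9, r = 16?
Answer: -107213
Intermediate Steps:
w(d) = -4 (w(d) = -3 + (7 - 9)/2 = -3 + (½)*(-2) = -3 - 1 = -4)
h(T) = -17 (h(T) = -13 - 4 = -17)
-107196 + h(-221) = -107196 - 17 = -107213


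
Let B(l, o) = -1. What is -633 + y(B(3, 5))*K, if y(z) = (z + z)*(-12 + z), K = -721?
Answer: -19379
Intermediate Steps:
y(z) = 2*z*(-12 + z) (y(z) = (2*z)*(-12 + z) = 2*z*(-12 + z))
-633 + y(B(3, 5))*K = -633 + (2*(-1)*(-12 - 1))*(-721) = -633 + (2*(-1)*(-13))*(-721) = -633 + 26*(-721) = -633 - 18746 = -19379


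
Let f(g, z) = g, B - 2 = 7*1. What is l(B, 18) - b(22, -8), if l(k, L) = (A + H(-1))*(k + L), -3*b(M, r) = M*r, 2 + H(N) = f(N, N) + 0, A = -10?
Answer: -1229/3 ≈ -409.67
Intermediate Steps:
B = 9 (B = 2 + 7*1 = 2 + 7 = 9)
H(N) = -2 + N (H(N) = -2 + (N + 0) = -2 + N)
b(M, r) = -M*r/3
l(k, L) = -13*L - 13*k (l(k, L) = (-10 + (-2 - 1))*(k + L) = (-10 - 3)*(L + k) = -13*(L + k) = -13*L - 13*k)
l(B, 18) - b(22, -8) = (-13*18 - 13*9) - (-1)*22*(-8)/3 = (-234 - 117) - 1*176/3 = -351 - 176/3 = -1229/3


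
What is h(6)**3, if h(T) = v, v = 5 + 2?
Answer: 343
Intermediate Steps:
v = 7
h(T) = 7
h(6)**3 = 7**3 = 343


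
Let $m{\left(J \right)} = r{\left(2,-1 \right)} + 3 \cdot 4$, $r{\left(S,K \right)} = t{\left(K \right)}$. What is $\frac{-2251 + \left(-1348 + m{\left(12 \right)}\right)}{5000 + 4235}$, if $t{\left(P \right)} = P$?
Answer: $- \frac{3588}{9235} \approx -0.38852$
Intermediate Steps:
$r{\left(S,K \right)} = K$
$m{\left(J \right)} = 11$ ($m{\left(J \right)} = -1 + 3 \cdot 4 = -1 + 12 = 11$)
$\frac{-2251 + \left(-1348 + m{\left(12 \right)}\right)}{5000 + 4235} = \frac{-2251 + \left(-1348 + 11\right)}{5000 + 4235} = \frac{-2251 - 1337}{9235} = \left(-3588\right) \frac{1}{9235} = - \frac{3588}{9235}$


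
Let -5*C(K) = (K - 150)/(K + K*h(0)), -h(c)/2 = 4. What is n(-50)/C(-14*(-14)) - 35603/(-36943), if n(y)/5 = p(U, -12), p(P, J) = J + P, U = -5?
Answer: -10769912781/849689 ≈ -12675.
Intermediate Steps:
h(c) = -8 (h(c) = -2*4 = -8)
n(y) = -85 (n(y) = 5*(-12 - 5) = 5*(-17) = -85)
C(K) = (-150 + K)/(35*K) (C(K) = -(K - 150)/(5*(K + K*(-8))) = -(-150 + K)/(5*(K - 8*K)) = -(-150 + K)/(5*((-7*K))) = -(-150 + K)*(-1/(7*K))/5 = -(-1)*(-150 + K)/(35*K) = (-150 + K)/(35*K))
n(-50)/C(-14*(-14)) - 35603/(-36943) = -85*6860/(-150 - 14*(-14)) - 35603/(-36943) = -85*6860/(-150 + 196) - 35603*(-1/36943) = -85/((1/35)*(1/196)*46) + 35603/36943 = -85/23/3430 + 35603/36943 = -85*3430/23 + 35603/36943 = -291550/23 + 35603/36943 = -10769912781/849689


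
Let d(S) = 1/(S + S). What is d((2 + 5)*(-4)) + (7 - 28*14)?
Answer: -21561/56 ≈ -385.02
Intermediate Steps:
d(S) = 1/(2*S)
d((2 + 5)*(-4)) + (7 - 28*14) = 1/(2*(((2 + 5)*(-4)))) + (7 - 28*14) = 1/(2*((7*(-4)))) + (7 - 392) = (½)/(-28) - 385 = (½)*(-1/28) - 385 = -1/56 - 385 = -21561/56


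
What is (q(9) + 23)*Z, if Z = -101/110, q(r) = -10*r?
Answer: 6767/110 ≈ 61.518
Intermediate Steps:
Z = -101/110 (Z = -101*1/110 = -101/110 ≈ -0.91818)
(q(9) + 23)*Z = (-10*9 + 23)*(-101/110) = (-90 + 23)*(-101/110) = -67*(-101/110) = 6767/110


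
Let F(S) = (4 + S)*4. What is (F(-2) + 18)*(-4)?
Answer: -104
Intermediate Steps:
F(S) = 16 + 4*S
(F(-2) + 18)*(-4) = ((16 + 4*(-2)) + 18)*(-4) = ((16 - 8) + 18)*(-4) = (8 + 18)*(-4) = 26*(-4) = -104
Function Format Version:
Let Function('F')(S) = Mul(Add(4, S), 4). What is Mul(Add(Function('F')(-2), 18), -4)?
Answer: -104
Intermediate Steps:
Function('F')(S) = Add(16, Mul(4, S))
Mul(Add(Function('F')(-2), 18), -4) = Mul(Add(Add(16, Mul(4, -2)), 18), -4) = Mul(Add(Add(16, -8), 18), -4) = Mul(Add(8, 18), -4) = Mul(26, -4) = -104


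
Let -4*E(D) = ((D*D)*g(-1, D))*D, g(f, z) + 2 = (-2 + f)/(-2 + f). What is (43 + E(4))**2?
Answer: 3481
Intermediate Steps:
g(f, z) = -1 (g(f, z) = -2 + (-2 + f)/(-2 + f) = -2 + 1 = -1)
E(D) = D**3/4 (E(D) = -(D*D)*(-1)*D/4 = -D**2*(-1)*D/4 = -(-D**2)*D/4 = -(-1)*D**3/4 = D**3/4)
(43 + E(4))**2 = (43 + (1/4)*4**3)**2 = (43 + (1/4)*64)**2 = (43 + 16)**2 = 59**2 = 3481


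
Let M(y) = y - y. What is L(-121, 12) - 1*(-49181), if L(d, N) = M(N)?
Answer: 49181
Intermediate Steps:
M(y) = 0
L(d, N) = 0
L(-121, 12) - 1*(-49181) = 0 - 1*(-49181) = 0 + 49181 = 49181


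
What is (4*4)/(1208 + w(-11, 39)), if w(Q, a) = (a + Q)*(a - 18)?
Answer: 4/449 ≈ 0.0089087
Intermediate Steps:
w(Q, a) = (-18 + a)*(Q + a) (w(Q, a) = (Q + a)*(-18 + a) = (-18 + a)*(Q + a))
(4*4)/(1208 + w(-11, 39)) = (4*4)/(1208 + (39² - 18*(-11) - 18*39 - 11*39)) = 16/(1208 + (1521 + 198 - 702 - 429)) = 16/(1208 + 588) = 16/1796 = (1/1796)*16 = 4/449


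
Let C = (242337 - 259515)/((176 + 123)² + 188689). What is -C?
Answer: 8589/139045 ≈ 0.061771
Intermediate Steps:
C = -8589/139045 (C = -17178/(299² + 188689) = -17178/(89401 + 188689) = -17178/278090 = -17178*1/278090 = -8589/139045 ≈ -0.061771)
-C = -1*(-8589/139045) = 8589/139045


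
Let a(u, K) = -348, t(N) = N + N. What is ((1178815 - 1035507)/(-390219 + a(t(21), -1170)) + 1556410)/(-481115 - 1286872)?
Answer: -607882241162/690517378629 ≈ -0.88033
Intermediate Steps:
t(N) = 2*N
((1178815 - 1035507)/(-390219 + a(t(21), -1170)) + 1556410)/(-481115 - 1286872) = ((1178815 - 1035507)/(-390219 - 348) + 1556410)/(-481115 - 1286872) = (143308/(-390567) + 1556410)/(-1767987) = (143308*(-1/390567) + 1556410)*(-1/1767987) = (-143308/390567 + 1556410)*(-1/1767987) = (607882241162/390567)*(-1/1767987) = -607882241162/690517378629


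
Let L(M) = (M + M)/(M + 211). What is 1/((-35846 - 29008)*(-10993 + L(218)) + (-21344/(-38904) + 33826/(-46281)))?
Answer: 3576024881/2549255552928769056 ≈ 1.4028e-9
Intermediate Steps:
L(M) = 2*M/(211 + M) (L(M) = (2*M)/(211 + M) = 2*M/(211 + M))
1/((-35846 - 29008)*(-10993 + L(218)) + (-21344/(-38904) + 33826/(-46281))) = 1/((-35846 - 29008)*(-10993 + 2*218/(211 + 218)) + (-21344/(-38904) + 33826/(-46281))) = 1/(-64854*(-10993 + 2*218/429) + (-21344*(-1/38904) + 33826*(-1/46281))) = 1/(-64854*(-10993 + 2*218*(1/429)) + (2668/4863 - 33826/46281)) = 1/(-64854*(-10993 + 436/429) - 4557570/25007167) = 1/(-64854*(-4715561/429) - 4557570/25007167) = 1/(101940997698/143 - 4557570/25007167) = 1/(2549255552928769056/3576024881) = 3576024881/2549255552928769056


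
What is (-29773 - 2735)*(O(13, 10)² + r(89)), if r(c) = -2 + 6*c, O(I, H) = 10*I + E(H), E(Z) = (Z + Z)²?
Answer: -9148791456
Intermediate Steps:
E(Z) = 4*Z² (E(Z) = (2*Z)² = 4*Z²)
O(I, H) = 4*H² + 10*I (O(I, H) = 10*I + 4*H² = 4*H² + 10*I)
(-29773 - 2735)*(O(13, 10)² + r(89)) = (-29773 - 2735)*((4*10² + 10*13)² + (-2 + 6*89)) = -32508*((4*100 + 130)² + (-2 + 534)) = -32508*((400 + 130)² + 532) = -32508*(530² + 532) = -32508*(280900 + 532) = -32508*281432 = -9148791456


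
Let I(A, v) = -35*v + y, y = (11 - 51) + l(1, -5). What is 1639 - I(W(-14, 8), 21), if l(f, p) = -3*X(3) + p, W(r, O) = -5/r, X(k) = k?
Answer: 2428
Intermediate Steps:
l(f, p) = -9 + p (l(f, p) = -3*3 + p = -9 + p)
y = -54 (y = (11 - 51) + (-9 - 5) = -40 - 14 = -54)
I(A, v) = -54 - 35*v (I(A, v) = -35*v - 54 = -54 - 35*v)
1639 - I(W(-14, 8), 21) = 1639 - (-54 - 35*21) = 1639 - (-54 - 735) = 1639 - 1*(-789) = 1639 + 789 = 2428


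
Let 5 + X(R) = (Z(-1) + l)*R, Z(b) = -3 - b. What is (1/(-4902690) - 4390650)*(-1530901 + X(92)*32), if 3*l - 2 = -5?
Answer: 33147730325135750393/4902690 ≈ 6.7611e+12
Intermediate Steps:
l = -1 (l = ⅔ + (⅓)*(-5) = ⅔ - 5/3 = -1)
X(R) = -5 - 3*R (X(R) = -5 + ((-3 - 1*(-1)) - 1)*R = -5 + ((-3 + 1) - 1)*R = -5 + (-2 - 1)*R = -5 - 3*R)
(1/(-4902690) - 4390650)*(-1530901 + X(92)*32) = (1/(-4902690) - 4390650)*(-1530901 + (-5 - 3*92)*32) = (-1/4902690 - 4390650)*(-1530901 + (-5 - 276)*32) = -21525995848501*(-1530901 - 281*32)/4902690 = -21525995848501*(-1530901 - 8992)/4902690 = -21525995848501/4902690*(-1539893) = 33147730325135750393/4902690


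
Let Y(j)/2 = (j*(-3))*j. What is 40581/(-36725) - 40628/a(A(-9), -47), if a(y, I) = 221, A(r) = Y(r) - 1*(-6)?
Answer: -115463977/624325 ≈ -184.94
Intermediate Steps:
Y(j) = -6*j**2 (Y(j) = 2*((j*(-3))*j) = 2*((-3*j)*j) = 2*(-3*j**2) = -6*j**2)
A(r) = 6 - 6*r**2 (A(r) = -6*r**2 - 1*(-6) = -6*r**2 + 6 = 6 - 6*r**2)
40581/(-36725) - 40628/a(A(-9), -47) = 40581/(-36725) - 40628/221 = 40581*(-1/36725) - 40628*1/221 = -40581/36725 - 40628/221 = -115463977/624325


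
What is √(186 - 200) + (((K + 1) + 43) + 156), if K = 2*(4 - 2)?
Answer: 204 + I*√14 ≈ 204.0 + 3.7417*I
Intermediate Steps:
K = 4 (K = 2*2 = 4)
√(186 - 200) + (((K + 1) + 43) + 156) = √(186 - 200) + (((4 + 1) + 43) + 156) = √(-14) + ((5 + 43) + 156) = I*√14 + (48 + 156) = I*√14 + 204 = 204 + I*√14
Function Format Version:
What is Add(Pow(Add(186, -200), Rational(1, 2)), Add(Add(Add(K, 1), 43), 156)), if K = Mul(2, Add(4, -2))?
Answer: Add(204, Mul(I, Pow(14, Rational(1, 2)))) ≈ Add(204.00, Mul(3.7417, I))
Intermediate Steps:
K = 4 (K = Mul(2, 2) = 4)
Add(Pow(Add(186, -200), Rational(1, 2)), Add(Add(Add(K, 1), 43), 156)) = Add(Pow(Add(186, -200), Rational(1, 2)), Add(Add(Add(4, 1), 43), 156)) = Add(Pow(-14, Rational(1, 2)), Add(Add(5, 43), 156)) = Add(Mul(I, Pow(14, Rational(1, 2))), Add(48, 156)) = Add(Mul(I, Pow(14, Rational(1, 2))), 204) = Add(204, Mul(I, Pow(14, Rational(1, 2))))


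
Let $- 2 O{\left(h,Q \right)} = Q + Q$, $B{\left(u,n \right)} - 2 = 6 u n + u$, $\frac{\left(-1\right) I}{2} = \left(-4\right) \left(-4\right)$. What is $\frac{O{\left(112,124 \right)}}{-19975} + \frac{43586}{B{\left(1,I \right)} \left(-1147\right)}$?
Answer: $\frac{782486}{3775275} \approx 0.20727$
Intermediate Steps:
$I = -32$ ($I = - 2 \left(\left(-4\right) \left(-4\right)\right) = \left(-2\right) 16 = -32$)
$B{\left(u,n \right)} = 2 + u + 6 n u$ ($B{\left(u,n \right)} = 2 + \left(6 u n + u\right) = 2 + \left(6 n u + u\right) = 2 + \left(u + 6 n u\right) = 2 + u + 6 n u$)
$O{\left(h,Q \right)} = - Q$ ($O{\left(h,Q \right)} = - \frac{Q + Q}{2} = - \frac{2 Q}{2} = - Q$)
$\frac{O{\left(112,124 \right)}}{-19975} + \frac{43586}{B{\left(1,I \right)} \left(-1147\right)} = \frac{\left(-1\right) 124}{-19975} + \frac{43586}{\left(2 + 1 + 6 \left(-32\right) 1\right) \left(-1147\right)} = \left(-124\right) \left(- \frac{1}{19975}\right) + \frac{43586}{\left(2 + 1 - 192\right) \left(-1147\right)} = \frac{124}{19975} + \frac{43586}{\left(-189\right) \left(-1147\right)} = \frac{124}{19975} + \frac{43586}{216783} = \frac{124}{19975} + 43586 \cdot \frac{1}{216783} = \frac{124}{19975} + \frac{38}{189} = \frac{782486}{3775275}$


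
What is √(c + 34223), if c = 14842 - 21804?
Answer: 3*√3029 ≈ 165.11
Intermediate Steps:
c = -6962
√(c + 34223) = √(-6962 + 34223) = √27261 = 3*√3029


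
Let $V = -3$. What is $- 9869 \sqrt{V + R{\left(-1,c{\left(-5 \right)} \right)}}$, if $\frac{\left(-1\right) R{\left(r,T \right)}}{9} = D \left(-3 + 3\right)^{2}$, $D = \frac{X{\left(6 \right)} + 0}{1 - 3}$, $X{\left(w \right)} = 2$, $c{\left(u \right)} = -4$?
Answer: $- 9869 i \sqrt{3} \approx - 17094.0 i$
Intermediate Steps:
$D = -1$ ($D = \frac{2 + 0}{1 - 3} = \frac{2}{-2} = 2 \left(- \frac{1}{2}\right) = -1$)
$R{\left(r,T \right)} = 0$ ($R{\left(r,T \right)} = - 9 \left(- \left(-3 + 3\right)^{2}\right) = - 9 \left(- 0^{2}\right) = - 9 \left(\left(-1\right) 0\right) = \left(-9\right) 0 = 0$)
$- 9869 \sqrt{V + R{\left(-1,c{\left(-5 \right)} \right)}} = - 9869 \sqrt{-3 + 0} = - 9869 \sqrt{-3} = - 9869 i \sqrt{3}$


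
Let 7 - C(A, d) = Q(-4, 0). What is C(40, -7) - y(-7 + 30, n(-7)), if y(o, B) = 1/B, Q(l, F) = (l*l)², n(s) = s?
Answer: -1742/7 ≈ -248.86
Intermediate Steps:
Q(l, F) = l⁴ (Q(l, F) = (l²)² = l⁴)
C(A, d) = -249 (C(A, d) = 7 - 1*(-4)⁴ = 7 - 1*256 = 7 - 256 = -249)
C(40, -7) - y(-7 + 30, n(-7)) = -249 - 1/(-7) = -249 - 1*(-⅐) = -249 + ⅐ = -1742/7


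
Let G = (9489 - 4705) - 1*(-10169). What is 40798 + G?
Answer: 55751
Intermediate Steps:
G = 14953 (G = 4784 + 10169 = 14953)
40798 + G = 40798 + 14953 = 55751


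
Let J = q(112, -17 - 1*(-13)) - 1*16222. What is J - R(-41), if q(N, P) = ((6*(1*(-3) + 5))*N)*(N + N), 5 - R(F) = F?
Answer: 284788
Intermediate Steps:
R(F) = 5 - F
q(N, P) = 24*N² (q(N, P) = ((6*(-3 + 5))*N)*(2*N) = ((6*2)*N)*(2*N) = (12*N)*(2*N) = 24*N²)
J = 284834 (J = 24*112² - 1*16222 = 24*12544 - 16222 = 301056 - 16222 = 284834)
J - R(-41) = 284834 - (5 - 1*(-41)) = 284834 - (5 + 41) = 284834 - 1*46 = 284834 - 46 = 284788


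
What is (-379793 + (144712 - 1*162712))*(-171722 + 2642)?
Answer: 67258840440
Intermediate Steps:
(-379793 + (144712 - 1*162712))*(-171722 + 2642) = (-379793 + (144712 - 162712))*(-169080) = (-379793 - 18000)*(-169080) = -397793*(-169080) = 67258840440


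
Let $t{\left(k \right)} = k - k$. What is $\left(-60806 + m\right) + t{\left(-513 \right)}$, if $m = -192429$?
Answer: $-253235$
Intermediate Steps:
$t{\left(k \right)} = 0$
$\left(-60806 + m\right) + t{\left(-513 \right)} = \left(-60806 - 192429\right) + 0 = -253235 + 0 = -253235$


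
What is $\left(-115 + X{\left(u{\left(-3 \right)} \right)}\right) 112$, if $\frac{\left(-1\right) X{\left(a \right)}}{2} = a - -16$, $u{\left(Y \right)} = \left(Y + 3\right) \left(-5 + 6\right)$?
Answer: $-16464$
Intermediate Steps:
$u{\left(Y \right)} = 3 + Y$ ($u{\left(Y \right)} = \left(3 + Y\right) 1 = 3 + Y$)
$X{\left(a \right)} = -32 - 2 a$ ($X{\left(a \right)} = - 2 \left(a - -16\right) = - 2 \left(a + 16\right) = - 2 \left(16 + a\right) = -32 - 2 a$)
$\left(-115 + X{\left(u{\left(-3 \right)} \right)}\right) 112 = \left(-115 - \left(32 + 2 \left(3 - 3\right)\right)\right) 112 = \left(-115 - 32\right) 112 = \left(-147\right) 112 = -16464$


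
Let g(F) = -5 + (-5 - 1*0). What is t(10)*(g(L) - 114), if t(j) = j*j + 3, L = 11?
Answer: -12772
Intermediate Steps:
g(F) = -10 (g(F) = -5 + (-5 + 0) = -5 - 5 = -10)
t(j) = 3 + j**2 (t(j) = j**2 + 3 = 3 + j**2)
t(10)*(g(L) - 114) = (3 + 10**2)*(-10 - 114) = (3 + 100)*(-124) = 103*(-124) = -12772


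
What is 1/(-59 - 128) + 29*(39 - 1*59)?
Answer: -108461/187 ≈ -580.00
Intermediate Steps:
1/(-59 - 128) + 29*(39 - 1*59) = 1/(-187) + 29*(39 - 59) = -1/187 + 29*(-20) = -1/187 - 580 = -108461/187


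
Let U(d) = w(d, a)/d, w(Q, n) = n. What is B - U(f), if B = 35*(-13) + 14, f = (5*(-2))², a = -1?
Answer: -44099/100 ≈ -440.99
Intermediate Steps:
f = 100 (f = (-10)² = 100)
U(d) = -1/d
B = -441 (B = -455 + 14 = -441)
B - U(f) = -441 - (-1)/100 = -441 - 1*(-1/100) = -441 + 1/100 = -44099/100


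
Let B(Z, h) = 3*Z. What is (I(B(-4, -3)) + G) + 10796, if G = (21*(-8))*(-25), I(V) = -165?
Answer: 14831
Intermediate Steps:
G = 4200 (G = -168*(-25) = 4200)
(I(B(-4, -3)) + G) + 10796 = (-165 + 4200) + 10796 = 4035 + 10796 = 14831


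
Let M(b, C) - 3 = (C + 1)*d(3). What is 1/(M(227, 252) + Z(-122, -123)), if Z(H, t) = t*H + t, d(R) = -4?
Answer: 1/13874 ≈ 7.2077e-5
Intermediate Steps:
Z(H, t) = t + H*t (Z(H, t) = H*t + t = t + H*t)
M(b, C) = -1 - 4*C (M(b, C) = 3 + (C + 1)*(-4) = 3 + (1 + C)*(-4) = 3 + (-4 - 4*C) = -1 - 4*C)
1/(M(227, 252) + Z(-122, -123)) = 1/((-1 - 4*252) - 123*(1 - 122)) = 1/((-1 - 1008) - 123*(-121)) = 1/(-1009 + 14883) = 1/13874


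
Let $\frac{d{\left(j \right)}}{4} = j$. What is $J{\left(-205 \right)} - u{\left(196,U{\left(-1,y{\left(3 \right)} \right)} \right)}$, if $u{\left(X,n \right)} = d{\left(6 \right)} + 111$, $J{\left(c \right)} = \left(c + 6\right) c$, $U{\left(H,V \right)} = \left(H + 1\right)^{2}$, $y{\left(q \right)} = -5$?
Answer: $40660$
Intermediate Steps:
$U{\left(H,V \right)} = \left(1 + H\right)^{2}$
$d{\left(j \right)} = 4 j$
$J{\left(c \right)} = c \left(6 + c\right)$ ($J{\left(c \right)} = \left(6 + c\right) c = c \left(6 + c\right)$)
$u{\left(X,n \right)} = 135$ ($u{\left(X,n \right)} = 4 \cdot 6 + 111 = 24 + 111 = 135$)
$J{\left(-205 \right)} - u{\left(196,U{\left(-1,y{\left(3 \right)} \right)} \right)} = - 205 \left(6 - 205\right) - 135 = \left(-205\right) \left(-199\right) - 135 = 40795 - 135 = 40660$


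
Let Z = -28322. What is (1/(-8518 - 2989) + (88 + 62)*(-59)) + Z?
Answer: -427738205/11507 ≈ -37172.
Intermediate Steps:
(1/(-8518 - 2989) + (88 + 62)*(-59)) + Z = (1/(-8518 - 2989) + (88 + 62)*(-59)) - 28322 = (1/(-11507) + 150*(-59)) - 28322 = (-1/11507 - 8850) - 28322 = -101836951/11507 - 28322 = -427738205/11507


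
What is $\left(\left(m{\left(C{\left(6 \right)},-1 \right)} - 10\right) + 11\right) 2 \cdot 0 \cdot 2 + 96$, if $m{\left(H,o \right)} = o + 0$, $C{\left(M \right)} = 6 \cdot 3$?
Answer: $96$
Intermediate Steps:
$C{\left(M \right)} = 18$
$m{\left(H,o \right)} = o$
$\left(\left(m{\left(C{\left(6 \right)},-1 \right)} - 10\right) + 11\right) 2 \cdot 0 \cdot 2 + 96 = \left(\left(-1 - 10\right) + 11\right) 2 \cdot 0 \cdot 2 + 96 = \left(-11 + 11\right) 0 \cdot 2 + 96 = 0 \cdot 0 + 96 = 0 + 96 = 96$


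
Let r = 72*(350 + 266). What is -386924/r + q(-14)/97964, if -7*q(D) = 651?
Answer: -2369296717/271556208 ≈ -8.7249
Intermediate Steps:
q(D) = -93 (q(D) = -⅐*651 = -93)
r = 44352 (r = 72*616 = 44352)
-386924/r + q(-14)/97964 = -386924/44352 - 93/97964 = -386924*1/44352 - 93*1/97964 = -96731/11088 - 93/97964 = -2369296717/271556208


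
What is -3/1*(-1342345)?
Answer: 4027035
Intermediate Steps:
-3/1*(-1342345) = -3*1*(-1342345) = -3*(-1342345) = 4027035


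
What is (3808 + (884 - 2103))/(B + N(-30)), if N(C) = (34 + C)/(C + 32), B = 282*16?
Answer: 2589/4514 ≈ 0.57355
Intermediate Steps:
B = 4512
N(C) = (34 + C)/(32 + C)
(3808 + (884 - 2103))/(B + N(-30)) = (3808 + (884 - 2103))/(4512 + (34 - 30)/(32 - 30)) = (3808 - 1219)/(4512 + 4/2) = 2589/(4512 + (½)*4) = 2589/(4512 + 2) = 2589/4514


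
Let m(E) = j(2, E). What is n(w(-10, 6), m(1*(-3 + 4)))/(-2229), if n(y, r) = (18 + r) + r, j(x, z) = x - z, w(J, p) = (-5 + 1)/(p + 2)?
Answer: -20/2229 ≈ -0.0089726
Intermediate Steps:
w(J, p) = -4/(2 + p)
m(E) = 2 - E
n(y, r) = 18 + 2*r
n(w(-10, 6), m(1*(-3 + 4)))/(-2229) = (18 + 2*(2 - (-3 + 4)))/(-2229) = (18 + 2*(2 - 1))*(-1/2229) = (18 + 2*1)*(-1/2229) = (18 + 2)*(-1/2229) = 20*(-1/2229) = -20/2229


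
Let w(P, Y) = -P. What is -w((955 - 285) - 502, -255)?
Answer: 168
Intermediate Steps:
-w((955 - 285) - 502, -255) = -(-1)*((955 - 285) - 502) = -(-1)*(670 - 502) = -(-1)*168 = -1*(-168) = 168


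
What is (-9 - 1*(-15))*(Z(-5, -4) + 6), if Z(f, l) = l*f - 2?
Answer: 144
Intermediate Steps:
Z(f, l) = -2 + f*l (Z(f, l) = f*l - 2 = -2 + f*l)
(-9 - 1*(-15))*(Z(-5, -4) + 6) = (-9 - 1*(-15))*((-2 - 5*(-4)) + 6) = (-9 + 15)*((-2 + 20) + 6) = 6*(18 + 6) = 6*24 = 144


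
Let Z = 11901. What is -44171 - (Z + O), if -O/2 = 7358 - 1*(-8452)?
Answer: -24452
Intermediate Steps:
O = -31620 (O = -2*(7358 - 1*(-8452)) = -2*(7358 + 8452) = -2*15810 = -31620)
-44171 - (Z + O) = -44171 - (11901 - 31620) = -44171 - 1*(-19719) = -44171 + 19719 = -24452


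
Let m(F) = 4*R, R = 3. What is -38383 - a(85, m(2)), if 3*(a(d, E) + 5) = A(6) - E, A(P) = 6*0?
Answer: -38374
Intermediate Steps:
m(F) = 12 (m(F) = 4*3 = 12)
A(P) = 0
a(d, E) = -5 - E/3 (a(d, E) = -5 + (0 - E)/3 = -5 + (-E)/3 = -5 - E/3)
-38383 - a(85, m(2)) = -38383 - (-5 - 1/3*12) = -38383 - (-5 - 4) = -38383 - 1*(-9) = -38383 + 9 = -38374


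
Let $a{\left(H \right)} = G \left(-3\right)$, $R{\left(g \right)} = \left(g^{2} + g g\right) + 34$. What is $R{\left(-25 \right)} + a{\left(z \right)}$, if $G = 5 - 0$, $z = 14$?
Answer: $1269$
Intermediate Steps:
$G = 5$ ($G = 5 + 0 = 5$)
$R{\left(g \right)} = 34 + 2 g^{2}$ ($R{\left(g \right)} = \left(g^{2} + g^{2}\right) + 34 = 2 g^{2} + 34 = 34 + 2 g^{2}$)
$a{\left(H \right)} = -15$ ($a{\left(H \right)} = 5 \left(-3\right) = -15$)
$R{\left(-25 \right)} + a{\left(z \right)} = \left(34 + 2 \left(-25\right)^{2}\right) - 15 = \left(34 + 2 \cdot 625\right) - 15 = \left(34 + 1250\right) - 15 = 1284 - 15 = 1269$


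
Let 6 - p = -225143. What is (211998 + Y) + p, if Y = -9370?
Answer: 427777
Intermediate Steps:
p = 225149 (p = 6 - 1*(-225143) = 6 + 225143 = 225149)
(211998 + Y) + p = (211998 - 9370) + 225149 = 202628 + 225149 = 427777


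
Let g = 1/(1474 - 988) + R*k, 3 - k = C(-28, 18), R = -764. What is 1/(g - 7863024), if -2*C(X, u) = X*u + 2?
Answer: -486/3729346271 ≈ -1.3032e-7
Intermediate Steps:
C(X, u) = -1 - X*u/2 (C(X, u) = -(X*u + 2)/2 = -(2 + X*u)/2 = -1 - X*u/2)
k = -248 (k = 3 - (-1 - ½*(-28)*18) = 3 - (-1 + 252) = 3 - 1*251 = 3 - 251 = -248)
g = 92083393/486 (g = 1/(1474 - 988) - 764*(-248) = 1/486 + 189472 = 92083393/486 ≈ 1.8947e+5)
1/(g - 7863024) = 1/(92083393/486 - 7863024) = 1/(-3729346271/486) = -486/3729346271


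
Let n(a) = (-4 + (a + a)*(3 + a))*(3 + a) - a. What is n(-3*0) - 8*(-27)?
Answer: 204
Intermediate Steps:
n(a) = -a + (-4 + 2*a*(3 + a))*(3 + a) (n(a) = (-4 + (2*a)*(3 + a))*(3 + a) - a = (-4 + 2*a*(3 + a))*(3 + a) - a = -a + (-4 + 2*a*(3 + a))*(3 + a))
n(-3*0) - 8*(-27) = (-12 + 2*(-3*0)³ + 12*(-3*0)² + 13*(-3*0)) - 8*(-27) = (-12 + 2*0³ + 12*0² + 13*0) + 216 = (-12 + 2*0 + 12*0 + 0) + 216 = (-12 + 0 + 0 + 0) + 216 = -12 + 216 = 204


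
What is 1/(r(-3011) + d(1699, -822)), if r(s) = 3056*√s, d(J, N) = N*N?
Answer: 168921/121167251588 - 191*I*√3011/30291812897 ≈ 1.3941e-6 - 3.4599e-7*I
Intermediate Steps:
d(J, N) = N²
1/(r(-3011) + d(1699, -822)) = 1/(3056*√(-3011) + (-822)²) = 1/(3056*(I*√3011) + 675684) = 1/(3056*I*√3011 + 675684) = 1/(675684 + 3056*I*√3011)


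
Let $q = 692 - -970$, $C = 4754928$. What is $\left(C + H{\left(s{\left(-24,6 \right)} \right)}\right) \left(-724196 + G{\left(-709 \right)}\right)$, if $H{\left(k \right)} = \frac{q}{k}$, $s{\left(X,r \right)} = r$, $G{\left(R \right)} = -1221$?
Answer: $-3449506545485$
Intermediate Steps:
$q = 1662$ ($q = 692 + 970 = 1662$)
$H{\left(k \right)} = \frac{1662}{k}$
$\left(C + H{\left(s{\left(-24,6 \right)} \right)}\right) \left(-724196 + G{\left(-709 \right)}\right) = \left(4754928 + \frac{1662}{6}\right) \left(-724196 - 1221\right) = \left(4754928 + 1662 \cdot \frac{1}{6}\right) \left(-725417\right) = \left(4754928 + 277\right) \left(-725417\right) = 4755205 \left(-725417\right) = -3449506545485$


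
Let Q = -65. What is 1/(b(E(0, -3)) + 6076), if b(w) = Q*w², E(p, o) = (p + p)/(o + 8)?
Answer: 1/6076 ≈ 0.00016458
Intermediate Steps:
E(p, o) = 2*p/(8 + o) (E(p, o) = (2*p)/(8 + o) = 2*p/(8 + o))
b(w) = -65*w²
1/(b(E(0, -3)) + 6076) = 1/(-65*(2*0/(8 - 3))² + 6076) = 1/(-65*(2*0/5)² + 6076) = 1/(-65*(2*0*(⅕))² + 6076) = 1/(-65*0² + 6076) = 1/(-65*0 + 6076) = 1/(0 + 6076) = 1/6076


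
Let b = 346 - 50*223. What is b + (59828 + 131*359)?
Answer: 96053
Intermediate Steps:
b = -10804 (b = 346 - 11150 = -10804)
b + (59828 + 131*359) = -10804 + (59828 + 131*359) = -10804 + (59828 + 47029) = -10804 + 106857 = 96053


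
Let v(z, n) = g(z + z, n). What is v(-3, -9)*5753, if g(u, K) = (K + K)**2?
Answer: 1863972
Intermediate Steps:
g(u, K) = 4*K**2 (g(u, K) = (2*K)**2 = 4*K**2)
v(z, n) = 4*n**2
v(-3, -9)*5753 = (4*(-9)**2)*5753 = (4*81)*5753 = 324*5753 = 1863972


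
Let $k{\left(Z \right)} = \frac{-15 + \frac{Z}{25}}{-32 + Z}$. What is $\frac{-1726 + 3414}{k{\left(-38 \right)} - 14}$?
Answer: $- \frac{422000}{3441} \approx -122.64$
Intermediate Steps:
$k{\left(Z \right)} = \frac{-15 + \frac{Z}{25}}{-32 + Z}$ ($k{\left(Z \right)} = \frac{-15 + Z \frac{1}{25}}{-32 + Z} = \frac{-15 + \frac{Z}{25}}{-32 + Z}$)
$\frac{-1726 + 3414}{k{\left(-38 \right)} - 14} = \frac{-1726 + 3414}{\frac{-375 - 38}{25 \left(-32 - 38\right)} - 14} = \frac{1688}{\frac{1}{25} \frac{1}{-70} \left(-413\right) - 14} = \frac{1688}{\frac{1}{25} \left(- \frac{1}{70}\right) \left(-413\right) - 14} = \frac{1688}{\frac{59}{250} - 14} = \frac{1688}{- \frac{3441}{250}} = 1688 \left(- \frac{250}{3441}\right) = - \frac{422000}{3441}$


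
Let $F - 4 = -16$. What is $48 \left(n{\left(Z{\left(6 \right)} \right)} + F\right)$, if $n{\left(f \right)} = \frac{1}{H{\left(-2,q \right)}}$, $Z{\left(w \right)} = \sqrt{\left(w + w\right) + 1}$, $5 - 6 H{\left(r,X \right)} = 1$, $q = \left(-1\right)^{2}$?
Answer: $-504$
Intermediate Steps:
$F = -12$ ($F = 4 - 16 = -12$)
$q = 1$
$H{\left(r,X \right)} = \frac{2}{3}$ ($H{\left(r,X \right)} = \frac{5}{6} - \frac{1}{6} = \frac{2}{3}$)
$Z{\left(w \right)} = \sqrt{1 + 2 w}$ ($Z{\left(w \right)} = \sqrt{2 w + 1} = \sqrt{1 + 2 w}$)
$n{\left(f \right)} = \frac{3}{2}$ ($n{\left(f \right)} = \frac{1}{\frac{2}{3}} = \frac{3}{2}$)
$48 \left(n{\left(Z{\left(6 \right)} \right)} + F\right) = 48 \left(\frac{3}{2} - 12\right) = 48 \left(- \frac{21}{2}\right) = -504$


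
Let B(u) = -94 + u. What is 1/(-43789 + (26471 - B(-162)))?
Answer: -1/17062 ≈ -5.8610e-5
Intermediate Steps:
1/(-43789 + (26471 - B(-162))) = 1/(-43789 + (26471 - (-94 - 162))) = 1/(-43789 + (26471 - 1*(-256))) = 1/(-43789 + (26471 + 256)) = 1/(-43789 + 26727) = 1/(-17062) = -1/17062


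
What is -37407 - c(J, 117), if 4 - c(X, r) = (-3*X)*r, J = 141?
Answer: -86902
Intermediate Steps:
c(X, r) = 4 + 3*X*r (c(X, r) = 4 - (-3*X)*r = 4 - (-3)*X*r = 4 + 3*X*r)
-37407 - c(J, 117) = -37407 - (4 + 3*141*117) = -37407 - (4 + 49491) = -37407 - 1*49495 = -37407 - 49495 = -86902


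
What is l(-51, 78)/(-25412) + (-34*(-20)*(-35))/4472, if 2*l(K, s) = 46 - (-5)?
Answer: -151229909/28410616 ≈ -5.3230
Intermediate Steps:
l(K, s) = 51/2 (l(K, s) = (46 - (-5))/2 = (46 - 1*(-5))/2 = (46 + 5)/2 = (1/2)*51 = 51/2)
l(-51, 78)/(-25412) + (-34*(-20)*(-35))/4472 = (51/2)/(-25412) + (-34*(-20)*(-35))/4472 = (51/2)*(-1/25412) + (680*(-35))*(1/4472) = -51/50824 - 23800*1/4472 = -51/50824 - 2975/559 = -151229909/28410616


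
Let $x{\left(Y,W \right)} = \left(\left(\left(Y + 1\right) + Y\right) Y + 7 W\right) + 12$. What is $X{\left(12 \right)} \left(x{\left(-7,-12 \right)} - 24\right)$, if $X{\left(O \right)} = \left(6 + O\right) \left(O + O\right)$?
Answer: $-2160$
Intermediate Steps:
$X{\left(O \right)} = 2 O \left(6 + O\right)$ ($X{\left(O \right)} = \left(6 + O\right) 2 O = 2 O \left(6 + O\right)$)
$x{\left(Y,W \right)} = 12 + 7 W + Y \left(1 + 2 Y\right)$ ($x{\left(Y,W \right)} = \left(\left(\left(1 + Y\right) + Y\right) Y + 7 W\right) + 12 = \left(\left(1 + 2 Y\right) Y + 7 W\right) + 12 = \left(Y \left(1 + 2 Y\right) + 7 W\right) + 12 = \left(7 W + Y \left(1 + 2 Y\right)\right) + 12 = 12 + 7 W + Y \left(1 + 2 Y\right)$)
$X{\left(12 \right)} \left(x{\left(-7,-12 \right)} - 24\right) = 2 \cdot 12 \left(6 + 12\right) \left(\left(12 - 7 + 2 \left(-7\right)^{2} + 7 \left(-12\right)\right) - 24\right) = 2 \cdot 12 \cdot 18 \left(\left(12 - 7 + 2 \cdot 49 - 84\right) - 24\right) = 432 \left(\left(12 - 7 + 98 - 84\right) - 24\right) = 432 \left(19 - 24\right) = 432 \left(-5\right) = -2160$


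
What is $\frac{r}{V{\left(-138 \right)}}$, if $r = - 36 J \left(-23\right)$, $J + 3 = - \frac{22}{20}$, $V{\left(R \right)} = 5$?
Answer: $- \frac{16974}{25} \approx -678.96$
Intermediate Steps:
$J = - \frac{41}{10}$ ($J = -3 - \frac{22}{20} = -3 - \frac{11}{10} = - \frac{41}{10} \approx -4.1$)
$r = - \frac{16974}{5}$ ($r = \left(-36\right) \left(- \frac{41}{10}\right) \left(-23\right) = \frac{738}{5} \left(-23\right) = - \frac{16974}{5} \approx -3394.8$)
$\frac{r}{V{\left(-138 \right)}} = - \frac{16974}{5 \cdot 5} = \left(- \frac{16974}{5}\right) \frac{1}{5} = - \frac{16974}{25}$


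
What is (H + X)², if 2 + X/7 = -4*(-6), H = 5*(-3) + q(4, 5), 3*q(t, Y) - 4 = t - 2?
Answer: 19881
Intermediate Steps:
q(t, Y) = ⅔ + t/3 (q(t, Y) = 4/3 + (t - 2)/3 = 4/3 + (-2 + t)/3 = 4/3 + (-⅔ + t/3) = ⅔ + t/3)
H = -13 (H = 5*(-3) + (⅔ + (⅓)*4) = -15 + (⅔ + 4/3) = -15 + 2 = -13)
X = 154 (X = -14 + 7*(-4*(-6)) = -14 + 7*24 = -14 + 168 = 154)
(H + X)² = (-13 + 154)² = 141² = 19881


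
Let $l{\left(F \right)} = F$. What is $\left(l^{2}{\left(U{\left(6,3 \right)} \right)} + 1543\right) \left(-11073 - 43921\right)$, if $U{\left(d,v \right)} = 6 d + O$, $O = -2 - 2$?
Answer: $-141169598$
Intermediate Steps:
$O = -4$
$U{\left(d,v \right)} = -4 + 6 d$ ($U{\left(d,v \right)} = 6 d - 4 = -4 + 6 d$)
$\left(l^{2}{\left(U{\left(6,3 \right)} \right)} + 1543\right) \left(-11073 - 43921\right) = \left(\left(-4 + 6 \cdot 6\right)^{2} + 1543\right) \left(-11073 - 43921\right) = \left(\left(-4 + 36\right)^{2} + 1543\right) \left(-54994\right) = \left(32^{2} + 1543\right) \left(-54994\right) = \left(1024 + 1543\right) \left(-54994\right) = 2567 \left(-54994\right) = -141169598$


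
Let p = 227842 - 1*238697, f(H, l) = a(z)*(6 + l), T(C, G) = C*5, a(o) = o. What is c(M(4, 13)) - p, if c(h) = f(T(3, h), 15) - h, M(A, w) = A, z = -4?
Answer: 10767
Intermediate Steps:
T(C, G) = 5*C
f(H, l) = -24 - 4*l (f(H, l) = -4*(6 + l) = -24 - 4*l)
p = -10855 (p = 227842 - 238697 = -10855)
c(h) = -84 - h (c(h) = (-24 - 4*15) - h = (-24 - 60) - h = -84 - h)
c(M(4, 13)) - p = (-84 - 1*4) - 1*(-10855) = (-84 - 4) + 10855 = -88 + 10855 = 10767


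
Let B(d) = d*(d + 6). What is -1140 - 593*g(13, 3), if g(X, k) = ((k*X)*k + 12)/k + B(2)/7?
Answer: -195961/7 ≈ -27994.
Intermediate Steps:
B(d) = d*(6 + d)
g(X, k) = 16/7 + (12 + X*k²)/k (g(X, k) = ((k*X)*k + 12)/k + (2*(6 + 2))/7 = ((X*k)*k + 12)/k + (2*8)*(⅐) = (X*k² + 12)/k + 16*(⅐) = (12 + X*k²)/k + 16/7 = 16/7 + (12 + X*k²)/k)
-1140 - 593*g(13, 3) = -1140 - 593*(16/7 + 12/3 + 13*3) = -1140 - 593*(16/7 + 12*(⅓) + 39) = -1140 - 593*(16/7 + 4 + 39) = -1140 - 593*317/7 = -1140 - 187981/7 = -195961/7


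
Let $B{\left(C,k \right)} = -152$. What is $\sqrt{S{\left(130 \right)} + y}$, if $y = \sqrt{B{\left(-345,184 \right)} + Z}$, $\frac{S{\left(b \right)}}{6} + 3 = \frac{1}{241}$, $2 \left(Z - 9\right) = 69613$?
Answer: $\frac{\sqrt{-4176048 + 348486 \sqrt{15406}}}{482} \approx 12.969$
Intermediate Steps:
$Z = \frac{69631}{2}$ ($Z = 9 + \frac{1}{2} \cdot 69613 = 9 + \frac{69613}{2} = \frac{69631}{2} \approx 34816.0$)
$S{\left(b \right)} = - \frac{4332}{241}$ ($S{\left(b \right)} = -18 + \frac{6}{241} = - \frac{4332}{241}$)
$y = \frac{3 \sqrt{15406}}{2}$ ($y = \sqrt{-152 + \frac{69631}{2}} = \sqrt{\frac{69327}{2}} = \frac{3 \sqrt{15406}}{2} \approx 186.18$)
$\sqrt{S{\left(130 \right)} + y} = \sqrt{- \frac{4332}{241} + \frac{3 \sqrt{15406}}{2}}$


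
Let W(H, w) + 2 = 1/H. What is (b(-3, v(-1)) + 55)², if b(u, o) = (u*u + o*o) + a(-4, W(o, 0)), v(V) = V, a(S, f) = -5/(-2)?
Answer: 18225/4 ≈ 4556.3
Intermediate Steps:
W(H, w) = -2 + 1/H
a(S, f) = 5/2 (a(S, f) = -5*(-½) = 5/2)
b(u, o) = 5/2 + o² + u² (b(u, o) = (u*u + o*o) + 5/2 = (u² + o²) + 5/2 = (o² + u²) + 5/2 = 5/2 + o² + u²)
(b(-3, v(-1)) + 55)² = ((5/2 + (-1)² + (-3)²) + 55)² = ((5/2 + 1 + 9) + 55)² = (25/2 + 55)² = (135/2)² = 18225/4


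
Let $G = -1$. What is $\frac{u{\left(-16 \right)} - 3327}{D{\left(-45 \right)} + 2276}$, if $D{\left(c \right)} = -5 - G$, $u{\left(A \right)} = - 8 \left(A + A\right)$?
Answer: $- \frac{3071}{2272} \approx -1.3517$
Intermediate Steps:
$u{\left(A \right)} = - 16 A$ ($u{\left(A \right)} = - 8 \cdot 2 A = - 16 A$)
$D{\left(c \right)} = -4$ ($D{\left(c \right)} = -5 - -1 = -5 + 1 = -4$)
$\frac{u{\left(-16 \right)} - 3327}{D{\left(-45 \right)} + 2276} = \frac{\left(-16\right) \left(-16\right) - 3327}{-4 + 2276} = \frac{256 - 3327}{2272} = \left(-3071\right) \frac{1}{2272} = - \frac{3071}{2272}$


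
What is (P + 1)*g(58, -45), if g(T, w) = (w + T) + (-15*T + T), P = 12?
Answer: -10387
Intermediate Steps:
g(T, w) = w - 13*T (g(T, w) = (T + w) - 14*T = w - 13*T)
(P + 1)*g(58, -45) = (12 + 1)*(-45 - 13*58) = 13*(-45 - 754) = 13*(-799) = -10387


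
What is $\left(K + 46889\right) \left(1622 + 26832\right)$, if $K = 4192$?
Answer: $1453458774$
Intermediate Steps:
$\left(K + 46889\right) \left(1622 + 26832\right) = \left(4192 + 46889\right) \left(1622 + 26832\right) = 51081 \cdot 28454 = 1453458774$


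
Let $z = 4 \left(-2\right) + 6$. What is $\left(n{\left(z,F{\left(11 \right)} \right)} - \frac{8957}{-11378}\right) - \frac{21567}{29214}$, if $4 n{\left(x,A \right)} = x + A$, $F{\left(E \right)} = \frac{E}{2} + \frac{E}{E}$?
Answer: $\frac{260151317}{221597928} \approx 1.174$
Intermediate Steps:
$F{\left(E \right)} = 1 + \frac{E}{2}$ ($F{\left(E \right)} = E \frac{1}{2} + 1 = \frac{E}{2} + 1 = 1 + \frac{E}{2}$)
$z = -2$ ($z = -8 + 6 = -2$)
$n{\left(x,A \right)} = \frac{A}{4} + \frac{x}{4}$ ($n{\left(x,A \right)} = \frac{x + A}{4} = \frac{A + x}{4} = \frac{A}{4} + \frac{x}{4}$)
$\left(n{\left(z,F{\left(11 \right)} \right)} - \frac{8957}{-11378}\right) - \frac{21567}{29214} = \left(\left(\frac{1 + \frac{1}{2} \cdot 11}{4} + \frac{1}{4} \left(-2\right)\right) - \frac{8957}{-11378}\right) - \frac{21567}{29214} = \left(\left(\frac{1 + \frac{11}{2}}{4} - \frac{1}{2}\right) - 8957 \left(- \frac{1}{11378}\right)\right) - 21567 \cdot \frac{1}{29214} = \left(\left(\frac{1}{4} \cdot \frac{13}{2} - \frac{1}{2}\right) - - \frac{8957}{11378}\right) - \frac{7189}{9738} = \left(\left(\frac{13}{8} - \frac{1}{2}\right) + \frac{8957}{11378}\right) - \frac{7189}{9738} = \left(\frac{9}{8} + \frac{8957}{11378}\right) - \frac{7189}{9738} = \frac{87029}{45512} - \frac{7189}{9738} = \frac{260151317}{221597928}$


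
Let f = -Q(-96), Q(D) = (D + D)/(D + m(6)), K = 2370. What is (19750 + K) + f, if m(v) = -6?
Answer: 376008/17 ≈ 22118.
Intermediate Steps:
Q(D) = 2*D/(-6 + D) (Q(D) = (D + D)/(D - 6) = (2*D)/(-6 + D) = 2*D/(-6 + D))
f = -32/17 (f = -2*(-96)/(-6 - 96) = -2*(-96)/(-102) = -2*(-96)*(-1)/102 = -1*32/17 = -32/17 ≈ -1.8824)
(19750 + K) + f = (19750 + 2370) - 32/17 = 22120 - 32/17 = 376008/17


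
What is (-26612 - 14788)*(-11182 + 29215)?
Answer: -746566200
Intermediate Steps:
(-26612 - 14788)*(-11182 + 29215) = -41400*18033 = -746566200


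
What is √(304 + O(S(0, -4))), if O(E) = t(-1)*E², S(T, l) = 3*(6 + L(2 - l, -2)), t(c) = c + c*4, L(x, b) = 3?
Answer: I*√3341 ≈ 57.801*I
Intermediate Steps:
t(c) = 5*c (t(c) = c + 4*c = 5*c)
S(T, l) = 27 (S(T, l) = 3*(6 + 3) = 3*9 = 27)
O(E) = -5*E² (O(E) = (5*(-1))*E² = -5*E²)
√(304 + O(S(0, -4))) = √(304 - 5*27²) = √(304 - 5*729) = √(304 - 3645) = √(-3341) = I*√3341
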